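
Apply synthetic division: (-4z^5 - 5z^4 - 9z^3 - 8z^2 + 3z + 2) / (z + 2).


Synthetic division with c = -2. Coefficients: -4, -5, -9, -8, 3, 2
Bring down -4.
  -4 * -2 = 8; 8 - 5 = 3
  3 * -2 = -6; -6 - 9 = -15
  -15 * -2 = 30; 30 - 8 = 22
  22 * -2 = -44; -44 + 3 = -41
  -41 * -2 = 82; 82 + 2 = 84
Quotient: -4z^4 + 3z^3 - 15z^2 + 22z - 41, Remainder: 84


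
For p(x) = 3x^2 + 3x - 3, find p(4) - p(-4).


p(4) = 57
p(-4) = 33
p(4) - p(-4) = 57 - 33 = 24


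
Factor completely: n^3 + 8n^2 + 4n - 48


Try integer roots (divisors of -48). n=2: p(2)=0.
Divide out (n - 2): quotient is n^2 + 10n + 24.
Factor the quadratic: (n + 6)(n + 4)
Result: (n - 2)(n + 6)(n + 4)


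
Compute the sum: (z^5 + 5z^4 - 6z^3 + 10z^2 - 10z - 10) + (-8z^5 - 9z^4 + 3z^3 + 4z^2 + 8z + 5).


Align terms by degree and add:
  z^5 + 5z^4 - 6z^3 + 10z^2 - 10z - 10
  -8z^5 - 9z^4 + 3z^3 + 4z^2 + 8z + 5
= -7z^5 - 4z^4 - 3z^3 + 14z^2 - 2z - 5


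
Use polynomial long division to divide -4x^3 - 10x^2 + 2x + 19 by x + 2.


(-4x^3 - 10x^2 + 2x + 19) / (x + 2)
Step 1: -4x^2 * (x + 2) = -4x^3 - 8x^2; subtract.
Step 2: -2x * (x + 2) = -2x^2 - 4x; subtract.
Step 3: 6 * (x + 2) = 6x + 12; subtract.
Quotient: -4x^2 - 2x + 6, Remainder: 7


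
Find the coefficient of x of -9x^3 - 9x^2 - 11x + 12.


Read off the coefficient of x: -11


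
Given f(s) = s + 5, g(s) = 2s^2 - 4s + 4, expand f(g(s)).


Substitute g(s) into f:
f(g(s)) = 1*(2s^2 - 4s + 4) + 5
Expand and combine: 2s^2 - 4s + 9


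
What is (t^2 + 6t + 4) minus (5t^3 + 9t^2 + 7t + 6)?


Distribute the minus sign:
  (t^2 + 6t + 4)
- (5t^3 + 9t^2 + 7t + 6)
Negate second polynomial: -5t^3 - 9t^2 - 7t - 6
Add: -5t^3 - 8t^2 - t - 2


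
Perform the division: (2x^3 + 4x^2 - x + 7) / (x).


(2x^3 + 4x^2 - x + 7) / (x)
Step 1: 2x^2 * (x) = 2x^3; subtract.
Step 2: 4x * (x) = 4x^2; subtract.
Step 3: -1 * (x) = -x; subtract.
Quotient: 2x^2 + 4x - 1, Remainder: 7


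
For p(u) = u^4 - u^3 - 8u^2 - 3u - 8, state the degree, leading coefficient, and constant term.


Highest power of u is 4, with coefficient 1. Constant term is -8.
Degree = 4, leading coefficient = 1, constant term = -8


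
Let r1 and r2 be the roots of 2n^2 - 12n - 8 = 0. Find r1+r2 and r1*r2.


For an^2+bn+c=0: sum = -b/a, product = c/a.
a=2, b=-12, c=-8
Sum = -(-12)/2 = 6
Product = (-8)/2 = -4


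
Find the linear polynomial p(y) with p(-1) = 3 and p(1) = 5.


p(y) = my + b. Using p(-1)=3, p(1)=5:
m = (3 - 5)/(-1 - 1) = -2/-2 = 1
b = 3 - m*(-1) = 3 + 1 = 4
p(y) = y + 4


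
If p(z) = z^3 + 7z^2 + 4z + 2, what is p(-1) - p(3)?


p(-1) = 4
p(3) = 104
p(-1) - p(3) = 4 - 104 = -100


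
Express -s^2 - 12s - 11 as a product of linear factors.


Roots satisfy r1 + r2 = -b/a = -12 and r1*r2 = c/a = 11.
So r1 = -11, r2 = -1.
-s^2 - 12s - 11 = -(s - r1)(s - r2) = -(s + 11)(s + 1)


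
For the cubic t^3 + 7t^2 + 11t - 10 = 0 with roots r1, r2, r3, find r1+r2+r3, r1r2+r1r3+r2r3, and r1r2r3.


Monic cubic t^3+bt^2+ct+d=0: sum=-b, pairwise sum=c, product=-d.
b=7, c=11, d=-10
r1+r2+r3 = -7
r1r2+r1r3+r2r3 = 11
r1r2r3 = 10


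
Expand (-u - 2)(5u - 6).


Distribute each term of the first polynomial:
  (-u)(5u - 6) = -5u^2 + 6u
  (-2)(5u - 6) = -10u + 12
Sum: -5u^2 - 4u + 12


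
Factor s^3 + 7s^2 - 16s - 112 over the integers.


Try integer roots (divisors of -112). s=4: p(4)=0.
Divide out (s - 4): quotient is s^2 + 11s + 28.
Factor the quadratic: (s + 7)(s + 4)
Result: (s - 4)(s + 7)(s + 4)


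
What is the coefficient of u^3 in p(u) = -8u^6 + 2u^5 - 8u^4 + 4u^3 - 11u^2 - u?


Read off the coefficient of u^3: 4


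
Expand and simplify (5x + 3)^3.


Expand (5x + 3)^3 by repeated multiplication:
  (5x + 3)^2 = 25x^2 + 30x + 9
= 125x^3 + 225x^2 + 135x + 27


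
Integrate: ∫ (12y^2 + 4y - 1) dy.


Reverse power rule on each term:
  ∫ 12y^2 dy = 4y^3
  ∫ 4y dy = 2y^2
  ∫ -1 dy = -y
F(y) = 4y^3 + 2y^2 - y + C


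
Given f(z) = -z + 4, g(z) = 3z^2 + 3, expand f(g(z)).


Substitute g(z) into f:
f(g(z)) = -1*(3z^2 + 3) + 4
Expand and combine: -3z^2 + 1


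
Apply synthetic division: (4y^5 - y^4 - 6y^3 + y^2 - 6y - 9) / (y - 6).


Synthetic division with c = 6. Coefficients: 4, -1, -6, 1, -6, -9
Bring down 4.
  4 * 6 = 24; 24 - 1 = 23
  23 * 6 = 138; 138 - 6 = 132
  132 * 6 = 792; 792 + 1 = 793
  793 * 6 = 4758; 4758 - 6 = 4752
  4752 * 6 = 28512; 28512 - 9 = 28503
Quotient: 4y^4 + 23y^3 + 132y^2 + 793y + 4752, Remainder: 28503


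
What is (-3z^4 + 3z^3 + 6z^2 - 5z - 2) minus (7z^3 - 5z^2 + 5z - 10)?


Distribute the minus sign:
  (-3z^4 + 3z^3 + 6z^2 - 5z - 2)
- (7z^3 - 5z^2 + 5z - 10)
Negate second polynomial: -7z^3 + 5z^2 - 5z + 10
Add: -3z^4 - 4z^3 + 11z^2 - 10z + 8


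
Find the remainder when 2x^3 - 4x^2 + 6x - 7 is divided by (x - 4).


By the Remainder Theorem, the remainder equals p(4):
  2*(4)^3 = 128
  -4*(4)^2 = -64
  6*(4)^1 = 24
  constant: -7
Sum: 128 - 64 + 24 - 7 = 81


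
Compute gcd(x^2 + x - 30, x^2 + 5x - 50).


Factor each:
  x^2 + x - 30 = (x - 5)(x + 6)
  x^2 + 5x - 50 = (x - 5)(x + 10)
Common monic factor: x - 5


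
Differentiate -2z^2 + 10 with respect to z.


Apply the power rule term by term:
  d/dz(-2z^2) = -4z
  d/dz(10) = 0
p'(z) = -4z


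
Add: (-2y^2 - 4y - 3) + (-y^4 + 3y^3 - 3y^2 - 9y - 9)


Align terms by degree and add:
  -2y^2 - 4y - 3
  -y^4 + 3y^3 - 3y^2 - 9y - 9
= -y^4 + 3y^3 - 5y^2 - 13y - 12


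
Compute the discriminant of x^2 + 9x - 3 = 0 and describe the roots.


D = b^2 - 4ac = (9)^2 - 4(1)(-3) = 81 + 12 = 93
Since D > 0: two distinct irrational roots


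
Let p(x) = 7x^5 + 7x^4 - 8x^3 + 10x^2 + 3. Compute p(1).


Using direct substitution:
  7 * (1)^5 = 7
  7 * (1)^4 = 7
  -8 * (1)^3 = -8
  10 * (1)^2 = 10
  0 * (1)^1 = 0
  constant: 3
Sum = 7 + 7 - 8 + 10 + 0 + 3 = 19


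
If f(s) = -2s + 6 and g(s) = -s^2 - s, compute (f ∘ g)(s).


Substitute g(s) into f:
f(g(s)) = -2*(-s^2 - s) + 6
Expand and combine: 2s^2 + 2s + 6


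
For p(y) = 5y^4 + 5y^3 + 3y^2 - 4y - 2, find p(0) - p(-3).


p(0) = -2
p(-3) = 307
p(0) - p(-3) = -2 - 307 = -309


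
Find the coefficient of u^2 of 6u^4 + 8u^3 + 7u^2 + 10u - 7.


Read off the coefficient of u^2: 7


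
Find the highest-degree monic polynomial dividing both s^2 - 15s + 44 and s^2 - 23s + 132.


Factor each:
  s^2 - 15s + 44 = (s - 11)(s - 4)
  s^2 - 23s + 132 = (s - 11)(s - 12)
Common monic factor: s - 11


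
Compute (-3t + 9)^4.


Expand (-3t + 9)^4 by repeated multiplication:
  (-3t + 9)^2 = 9t^2 - 54t + 81
  (-3t + 9)^3 = -27t^3 + 243t^2 - 729t + 729
= 81t^4 - 972t^3 + 4374t^2 - 8748t + 6561


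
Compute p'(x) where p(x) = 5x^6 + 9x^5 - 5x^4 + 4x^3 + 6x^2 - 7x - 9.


Apply the power rule term by term:
  d/dx(5x^6) = 30x^5
  d/dx(9x^5) = 45x^4
  d/dx(-5x^4) = -20x^3
  d/dx(4x^3) = 12x^2
  d/dx(6x^2) = 12x
  d/dx(-7x) = -7
  d/dx(-9) = 0
p'(x) = 30x^5 + 45x^4 - 20x^3 + 12x^2 + 12x - 7


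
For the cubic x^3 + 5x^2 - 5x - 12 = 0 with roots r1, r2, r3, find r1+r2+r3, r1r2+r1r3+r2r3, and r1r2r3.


Monic cubic x^3+bx^2+cx+d=0: sum=-b, pairwise sum=c, product=-d.
b=5, c=-5, d=-12
r1+r2+r3 = -5
r1r2+r1r3+r2r3 = -5
r1r2r3 = 12


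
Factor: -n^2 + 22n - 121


Roots satisfy r1 + r2 = -b/a = 22 and r1*r2 = c/a = 121.
So r1 = 11, r2 = 11.
-n^2 + 22n - 121 = -(n - r1)(n - r2) = -(n - 11)(n - 11)


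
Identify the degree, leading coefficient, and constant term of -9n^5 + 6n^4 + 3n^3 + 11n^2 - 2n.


Highest power of n is 5, with coefficient -9. Constant term is 0.
Degree = 5, leading coefficient = -9, constant term = 0


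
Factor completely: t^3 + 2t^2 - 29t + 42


Try integer roots (divisors of 42). t=-7: p(-7)=0.
Divide out (t + 7): quotient is t^2 - 5t + 6.
Factor the quadratic: (t - 2)(t - 3)
Result: (t + 7)(t - 2)(t - 3)


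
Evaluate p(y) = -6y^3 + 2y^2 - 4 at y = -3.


Using direct substitution:
  -6 * (-3)^3 = 162
  2 * (-3)^2 = 18
  0 * (-3)^1 = 0
  constant: -4
Sum = 162 + 18 + 0 - 4 = 176


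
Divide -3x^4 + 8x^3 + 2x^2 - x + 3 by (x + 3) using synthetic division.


Synthetic division with c = -3. Coefficients: -3, 8, 2, -1, 3
Bring down -3.
  -3 * -3 = 9; 9 + 8 = 17
  17 * -3 = -51; -51 + 2 = -49
  -49 * -3 = 147; 147 - 1 = 146
  146 * -3 = -438; -438 + 3 = -435
Quotient: -3x^3 + 17x^2 - 49x + 146, Remainder: -435


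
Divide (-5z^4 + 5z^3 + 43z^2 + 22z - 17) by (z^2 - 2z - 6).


(-5z^4 + 5z^3 + 43z^2 + 22z - 17) / (z^2 - 2z - 6)
Step 1: -5z^2 * (z^2 - 2z - 6) = -5z^4 + 10z^3 + 30z^2; subtract.
Step 2: -5z * (z^2 - 2z - 6) = -5z^3 + 10z^2 + 30z; subtract.
Step 3: 3 * (z^2 - 2z - 6) = 3z^2 - 6z - 18; subtract.
Quotient: -5z^2 - 5z + 3, Remainder: -2z + 1


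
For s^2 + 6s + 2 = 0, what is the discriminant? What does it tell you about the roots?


D = b^2 - 4ac = (6)^2 - 4(1)(2) = 36 - 8 = 28
Since D > 0: two distinct irrational roots


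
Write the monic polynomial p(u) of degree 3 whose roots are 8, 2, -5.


p(u) = (u - 8)(u - 2)(u + 5)
Expand: u^3 - 5u^2 - 34u + 80


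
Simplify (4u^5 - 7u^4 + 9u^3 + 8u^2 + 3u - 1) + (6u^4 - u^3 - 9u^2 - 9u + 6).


Align terms by degree and add:
  4u^5 - 7u^4 + 9u^3 + 8u^2 + 3u - 1
+ 6u^4 - u^3 - 9u^2 - 9u + 6
= 4u^5 - u^4 + 8u^3 - u^2 - 6u + 5


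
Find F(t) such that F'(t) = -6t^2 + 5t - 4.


Reverse power rule on each term:
  ∫ -6t^2 dt = -2t^3
  ∫ 5t dt = (5/2)t^2
  ∫ -4 dt = -4t
F(t) = -2t^3 + (5/2)t^2 - 4t + C


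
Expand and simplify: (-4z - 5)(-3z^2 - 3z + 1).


Distribute each term of the first polynomial:
  (-4z)(-3z^2 - 3z + 1) = 12z^3 + 12z^2 - 4z
  (-5)(-3z^2 - 3z + 1) = 15z^2 + 15z - 5
Sum: 12z^3 + 27z^2 + 11z - 5


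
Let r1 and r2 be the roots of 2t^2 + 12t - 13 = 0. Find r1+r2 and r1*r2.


For at^2+bt+c=0: sum = -b/a, product = c/a.
a=2, b=12, c=-13
Sum = -(12)/2 = -6
Product = (-13)/2 = -13/2


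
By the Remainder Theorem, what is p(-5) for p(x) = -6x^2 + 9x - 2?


By the Remainder Theorem, the remainder equals p(-5):
  -6*(-5)^2 = -150
  9*(-5)^1 = -45
  constant: -2
Sum: -150 - 45 - 2 = -197


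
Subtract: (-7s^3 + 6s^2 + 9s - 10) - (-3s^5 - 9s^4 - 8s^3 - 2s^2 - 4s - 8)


Distribute the minus sign:
  (-7s^3 + 6s^2 + 9s - 10)
- (-3s^5 - 9s^4 - 8s^3 - 2s^2 - 4s - 8)
Negate second polynomial: 3s^5 + 9s^4 + 8s^3 + 2s^2 + 4s + 8
Add: 3s^5 + 9s^4 + s^3 + 8s^2 + 13s - 2


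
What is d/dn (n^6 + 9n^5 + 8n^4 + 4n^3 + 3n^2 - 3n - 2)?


Apply the power rule term by term:
  d/dn(n^6) = 6n^5
  d/dn(9n^5) = 45n^4
  d/dn(8n^4) = 32n^3
  d/dn(4n^3) = 12n^2
  d/dn(3n^2) = 6n
  d/dn(-3n) = -3
  d/dn(-2) = 0
p'(n) = 6n^5 + 45n^4 + 32n^3 + 12n^2 + 6n - 3


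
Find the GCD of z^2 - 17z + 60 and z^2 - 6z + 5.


Factor each:
  z^2 - 17z + 60 = (z - 5)(z - 12)
  z^2 - 6z + 5 = (z - 5)(z - 1)
Common monic factor: z - 5


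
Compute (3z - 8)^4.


Expand (3z - 8)^4 by repeated multiplication:
  (3z - 8)^2 = 9z^2 - 48z + 64
  (3z - 8)^3 = 27z^3 - 216z^2 + 576z - 512
= 81z^4 - 864z^3 + 3456z^2 - 6144z + 4096


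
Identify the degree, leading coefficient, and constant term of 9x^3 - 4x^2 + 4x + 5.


Highest power of x is 3, with coefficient 9. Constant term is 5.
Degree = 3, leading coefficient = 9, constant term = 5


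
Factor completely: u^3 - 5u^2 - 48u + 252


Try integer roots (divisors of 252). u=6: p(6)=0.
Divide out (u - 6): quotient is u^2 + u - 42.
Factor the quadratic: (u + 7)(u - 6)
Result: (u - 6)(u + 7)(u - 6)


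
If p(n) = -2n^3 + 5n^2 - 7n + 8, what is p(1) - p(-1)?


p(1) = 4
p(-1) = 22
p(1) - p(-1) = 4 - 22 = -18


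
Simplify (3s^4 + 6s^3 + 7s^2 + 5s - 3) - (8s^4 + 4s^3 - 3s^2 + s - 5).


Distribute the minus sign:
  (3s^4 + 6s^3 + 7s^2 + 5s - 3)
- (8s^4 + 4s^3 - 3s^2 + s - 5)
Negate second polynomial: -8s^4 - 4s^3 + 3s^2 - s + 5
Add: -5s^4 + 2s^3 + 10s^2 + 4s + 2


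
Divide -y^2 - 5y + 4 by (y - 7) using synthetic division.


Synthetic division with c = 7. Coefficients: -1, -5, 4
Bring down -1.
  -1 * 7 = -7; -7 - 5 = -12
  -12 * 7 = -84; -84 + 4 = -80
Quotient: -y - 12, Remainder: -80


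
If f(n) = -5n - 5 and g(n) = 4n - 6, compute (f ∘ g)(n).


Substitute g(n) into f:
f(g(n)) = -5*(4n - 6) + (-5)
Expand and combine: -20n + 25


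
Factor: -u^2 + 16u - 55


Roots satisfy r1 + r2 = -b/a = 16 and r1*r2 = c/a = 55.
So r1 = 5, r2 = 11.
-u^2 + 16u - 55 = -(u - r1)(u - r2) = -(u - 5)(u - 11)


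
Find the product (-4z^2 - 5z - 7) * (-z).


Distribute each term of the first polynomial:
  (-4z^2)(-z) = 4z^3
  (-5z)(-z) = 5z^2
  (-7)(-z) = 7z
Sum: 4z^3 + 5z^2 + 7z


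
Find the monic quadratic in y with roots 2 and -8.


p(y) = (y - 2)(y + 8)
Expand: y^2 + 6y - 16


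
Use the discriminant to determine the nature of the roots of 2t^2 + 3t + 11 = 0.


D = b^2 - 4ac = (3)^2 - 4(2)(11) = 9 - 88 = -79
Since D < 0: two complex conjugate roots (no real roots)


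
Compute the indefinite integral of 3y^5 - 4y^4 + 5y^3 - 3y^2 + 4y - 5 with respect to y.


Reverse power rule on each term:
  ∫ 3y^5 dy = (1/2)y^6
  ∫ -4y^4 dy = -(4/5)y^5
  ∫ 5y^3 dy = (5/4)y^4
  ∫ -3y^2 dy = -y^3
  ∫ 4y dy = 2y^2
  ∫ -5 dy = -5y
F(y) = (1/2)y^6 - (4/5)y^5 + (5/4)y^4 - y^3 + 2y^2 - 5y + C


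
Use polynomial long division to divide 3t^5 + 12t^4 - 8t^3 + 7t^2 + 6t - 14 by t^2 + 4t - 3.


(3t^5 + 12t^4 - 8t^3 + 7t^2 + 6t - 14) / (t^2 + 4t - 3)
Step 1: 3t^3 * (t^2 + 4t - 3) = 3t^5 + 12t^4 - 9t^3; subtract.
Step 2: 0 * (t^2 + 4t - 3) = 0; subtract.
Step 3: t * (t^2 + 4t - 3) = t^3 + 4t^2 - 3t; subtract.
Step 4: 3 * (t^2 + 4t - 3) = 3t^2 + 12t - 9; subtract.
Quotient: 3t^3 + t + 3, Remainder: -3t - 5


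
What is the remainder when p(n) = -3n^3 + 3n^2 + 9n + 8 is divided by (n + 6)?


By the Remainder Theorem, the remainder equals p(-6):
  -3*(-6)^3 = 648
  3*(-6)^2 = 108
  9*(-6)^1 = -54
  constant: 8
Sum: 648 + 108 - 54 + 8 = 710


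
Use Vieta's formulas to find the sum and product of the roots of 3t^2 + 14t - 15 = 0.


For at^2+bt+c=0: sum = -b/a, product = c/a.
a=3, b=14, c=-15
Sum = -(14)/3 = -14/3
Product = (-15)/3 = -5


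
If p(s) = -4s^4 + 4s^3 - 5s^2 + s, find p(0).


Using direct substitution:
  -4 * (0)^4 = 0
  4 * (0)^3 = 0
  -5 * (0)^2 = 0
  1 * (0)^1 = 0
  constant: 0
Sum = 0 + 0 + 0 + 0 + 0 = 0


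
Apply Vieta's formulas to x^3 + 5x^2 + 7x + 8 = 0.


Monic cubic x^3+bx^2+cx+d=0: sum=-b, pairwise sum=c, product=-d.
b=5, c=7, d=8
r1+r2+r3 = -5
r1r2+r1r3+r2r3 = 7
r1r2r3 = -8


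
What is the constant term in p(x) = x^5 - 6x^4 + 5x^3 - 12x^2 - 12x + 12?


Read off the constant term: 12


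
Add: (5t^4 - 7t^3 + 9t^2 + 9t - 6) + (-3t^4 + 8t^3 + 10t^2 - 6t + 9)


Align terms by degree and add:
  5t^4 - 7t^3 + 9t^2 + 9t - 6
  -3t^4 + 8t^3 + 10t^2 - 6t + 9
= 2t^4 + t^3 + 19t^2 + 3t + 3


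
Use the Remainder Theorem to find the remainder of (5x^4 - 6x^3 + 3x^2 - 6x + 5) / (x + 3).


By the Remainder Theorem, the remainder equals p(-3):
  5*(-3)^4 = 405
  -6*(-3)^3 = 162
  3*(-3)^2 = 27
  -6*(-3)^1 = 18
  constant: 5
Sum: 405 + 162 + 27 + 18 + 5 = 617


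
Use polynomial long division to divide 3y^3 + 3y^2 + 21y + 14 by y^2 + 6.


(3y^3 + 3y^2 + 21y + 14) / (y^2 + 6)
Step 1: 3y * (y^2 + 6) = 3y^3 + 18y; subtract.
Step 2: 3 * (y^2 + 6) = 3y^2 + 18; subtract.
Quotient: 3y + 3, Remainder: 3y - 4


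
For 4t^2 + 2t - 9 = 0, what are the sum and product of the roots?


For at^2+bt+c=0: sum = -b/a, product = c/a.
a=4, b=2, c=-9
Sum = -(2)/4 = -1/2
Product = (-9)/4 = -9/4


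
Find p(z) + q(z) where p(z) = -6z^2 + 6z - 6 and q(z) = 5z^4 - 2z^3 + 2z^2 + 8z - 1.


Align terms by degree and add:
  -6z^2 + 6z - 6
+ 5z^4 - 2z^3 + 2z^2 + 8z - 1
= 5z^4 - 2z^3 - 4z^2 + 14z - 7


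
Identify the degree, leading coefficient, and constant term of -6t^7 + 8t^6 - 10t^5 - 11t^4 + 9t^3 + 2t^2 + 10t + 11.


Highest power of t is 7, with coefficient -6. Constant term is 11.
Degree = 7, leading coefficient = -6, constant term = 11


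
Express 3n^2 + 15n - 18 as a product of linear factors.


Roots satisfy r1 + r2 = -b/a = -5 and r1*r2 = c/a = -6.
So r1 = 1, r2 = -6.
3n^2 + 15n - 18 = 3(n - r1)(n - r2) = 3(n - 1)(n + 6)


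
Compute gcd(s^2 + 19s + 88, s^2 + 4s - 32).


Factor each:
  s^2 + 19s + 88 = (s + 8)(s + 11)
  s^2 + 4s - 32 = (s + 8)(s - 4)
Common monic factor: s + 8


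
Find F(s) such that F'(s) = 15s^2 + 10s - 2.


Reverse power rule on each term:
  ∫ 15s^2 ds = 5s^3
  ∫ 10s ds = 5s^2
  ∫ -2 ds = -2s
F(s) = 5s^3 + 5s^2 - 2s + C


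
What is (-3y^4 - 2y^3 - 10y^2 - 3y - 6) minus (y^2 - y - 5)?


Distribute the minus sign:
  (-3y^4 - 2y^3 - 10y^2 - 3y - 6)
- (y^2 - y - 5)
Negate second polynomial: -y^2 + y + 5
Add: -3y^4 - 2y^3 - 11y^2 - 2y - 1


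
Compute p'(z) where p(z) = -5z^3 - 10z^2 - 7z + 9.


Apply the power rule term by term:
  d/dz(-5z^3) = -15z^2
  d/dz(-10z^2) = -20z
  d/dz(-7z) = -7
  d/dz(9) = 0
p'(z) = -15z^2 - 20z - 7


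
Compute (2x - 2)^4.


Expand (2x - 2)^4 by repeated multiplication:
  (2x - 2)^2 = 4x^2 - 8x + 4
  (2x - 2)^3 = 8x^3 - 24x^2 + 24x - 8
= 16x^4 - 64x^3 + 96x^2 - 64x + 16


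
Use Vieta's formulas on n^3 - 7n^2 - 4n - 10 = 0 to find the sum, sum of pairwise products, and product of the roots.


Monic cubic n^3+bn^2+cn+d=0: sum=-b, pairwise sum=c, product=-d.
b=-7, c=-4, d=-10
r1+r2+r3 = 7
r1r2+r1r3+r2r3 = -4
r1r2r3 = 10


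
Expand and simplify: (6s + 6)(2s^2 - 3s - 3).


Distribute each term of the first polynomial:
  (6s)(2s^2 - 3s - 3) = 12s^3 - 18s^2 - 18s
  (6)(2s^2 - 3s - 3) = 12s^2 - 18s - 18
Sum: 12s^3 - 6s^2 - 36s - 18


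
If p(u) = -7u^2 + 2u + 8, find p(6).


Using direct substitution:
  -7 * (6)^2 = -252
  2 * (6)^1 = 12
  constant: 8
Sum = -252 + 12 + 8 = -232


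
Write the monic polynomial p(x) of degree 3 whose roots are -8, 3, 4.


p(x) = (x + 8)(x - 3)(x - 4)
Expand: x^3 + x^2 - 44x + 96


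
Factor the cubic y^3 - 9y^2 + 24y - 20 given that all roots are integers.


Try integer roots (divisors of -20). y=2: p(2)=0.
Divide out (y - 2): quotient is y^2 - 7y + 10.
Factor the quadratic: (y - 2)(y - 5)
Result: (y - 2)(y - 2)(y - 5)


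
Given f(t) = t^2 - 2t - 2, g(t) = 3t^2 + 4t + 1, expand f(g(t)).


Substitute g(t) into f:
f(g(t)) = 1*(3t^2 + 4t + 1)^2 + (-2)*(3t^2 + 4t + 1) + (-2)
(3t^2 + 4t + 1)^2 = 9t^4 + 24t^3 + 22t^2 + 8t + 1
Expand and combine: 9t^4 + 24t^3 + 16t^2 - 3


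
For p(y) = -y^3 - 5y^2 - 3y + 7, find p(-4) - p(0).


p(-4) = 3
p(0) = 7
p(-4) - p(0) = 3 - 7 = -4


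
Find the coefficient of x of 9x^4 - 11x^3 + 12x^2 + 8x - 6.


Read off the coefficient of x: 8


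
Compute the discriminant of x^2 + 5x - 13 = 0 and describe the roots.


D = b^2 - 4ac = (5)^2 - 4(1)(-13) = 25 + 52 = 77
Since D > 0: two distinct irrational roots


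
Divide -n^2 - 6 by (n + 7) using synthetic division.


Synthetic division with c = -7. Coefficients: -1, 0, -6
Bring down -1.
  -1 * -7 = 7; 7 + 0 = 7
  7 * -7 = -49; -49 - 6 = -55
Quotient: -n + 7, Remainder: -55


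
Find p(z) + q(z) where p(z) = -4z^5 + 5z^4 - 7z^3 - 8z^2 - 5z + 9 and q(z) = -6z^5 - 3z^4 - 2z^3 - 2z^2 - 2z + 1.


Align terms by degree and add:
  -4z^5 + 5z^4 - 7z^3 - 8z^2 - 5z + 9
  -6z^5 - 3z^4 - 2z^3 - 2z^2 - 2z + 1
= -10z^5 + 2z^4 - 9z^3 - 10z^2 - 7z + 10


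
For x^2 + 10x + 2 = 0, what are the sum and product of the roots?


For ax^2+bx+c=0: sum = -b/a, product = c/a.
a=1, b=10, c=2
Sum = -(10)/1 = -10
Product = (2)/1 = 2


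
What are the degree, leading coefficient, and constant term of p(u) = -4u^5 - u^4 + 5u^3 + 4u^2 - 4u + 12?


Highest power of u is 5, with coefficient -4. Constant term is 12.
Degree = 5, leading coefficient = -4, constant term = 12


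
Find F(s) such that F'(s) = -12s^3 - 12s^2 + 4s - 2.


Reverse power rule on each term:
  ∫ -12s^3 ds = -3s^4
  ∫ -12s^2 ds = -4s^3
  ∫ 4s ds = 2s^2
  ∫ -2 ds = -2s
F(s) = -3s^4 - 4s^3 + 2s^2 - 2s + C


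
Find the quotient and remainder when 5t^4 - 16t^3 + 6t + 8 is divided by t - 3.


(5t^4 - 16t^3 + 6t + 8) / (t - 3)
Step 1: 5t^3 * (t - 3) = 5t^4 - 15t^3; subtract.
Step 2: -t^2 * (t - 3) = -t^3 + 3t^2; subtract.
Step 3: -3t * (t - 3) = -3t^2 + 9t; subtract.
Step 4: -3 * (t - 3) = -3t + 9; subtract.
Quotient: 5t^3 - t^2 - 3t - 3, Remainder: -1


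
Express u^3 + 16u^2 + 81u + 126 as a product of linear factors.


Try integer roots (divisors of 126). u=-7: p(-7)=0.
Divide out (u + 7): quotient is u^2 + 9u + 18.
Factor the quadratic: (u + 6)(u + 3)
Result: (u + 7)(u + 6)(u + 3)


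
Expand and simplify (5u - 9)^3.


Expand (5u - 9)^3 by repeated multiplication:
  (5u - 9)^2 = 25u^2 - 90u + 81
= 125u^3 - 675u^2 + 1215u - 729


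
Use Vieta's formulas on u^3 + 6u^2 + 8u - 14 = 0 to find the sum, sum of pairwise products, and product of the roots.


Monic cubic u^3+bu^2+cu+d=0: sum=-b, pairwise sum=c, product=-d.
b=6, c=8, d=-14
r1+r2+r3 = -6
r1r2+r1r3+r2r3 = 8
r1r2r3 = 14


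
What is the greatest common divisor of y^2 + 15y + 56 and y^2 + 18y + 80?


Factor each:
  y^2 + 15y + 56 = (y + 8)(y + 7)
  y^2 + 18y + 80 = (y + 8)(y + 10)
Common monic factor: y + 8


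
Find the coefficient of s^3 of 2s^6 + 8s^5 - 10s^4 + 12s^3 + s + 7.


Read off the coefficient of s^3: 12


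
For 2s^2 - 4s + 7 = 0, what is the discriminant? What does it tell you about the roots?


D = b^2 - 4ac = (-4)^2 - 4(2)(7) = 16 - 56 = -40
Since D < 0: two complex conjugate roots (no real roots)


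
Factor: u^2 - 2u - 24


Roots satisfy r1 + r2 = -b/a = 2 and r1*r2 = c/a = -24.
So r1 = -4, r2 = 6.
u^2 - 2u - 24 = (u - r1)(u - r2) = (u + 4)(u - 6)


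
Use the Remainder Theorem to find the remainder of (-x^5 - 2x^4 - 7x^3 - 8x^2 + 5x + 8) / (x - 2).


By the Remainder Theorem, the remainder equals p(2):
  -1*(2)^5 = -32
  -2*(2)^4 = -32
  -7*(2)^3 = -56
  -8*(2)^2 = -32
  5*(2)^1 = 10
  constant: 8
Sum: -32 - 32 - 56 - 32 + 10 + 8 = -134


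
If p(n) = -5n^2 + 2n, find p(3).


Using direct substitution:
  -5 * (3)^2 = -45
  2 * (3)^1 = 6
  constant: 0
Sum = -45 + 6 + 0 = -39


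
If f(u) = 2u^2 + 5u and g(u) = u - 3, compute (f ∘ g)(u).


Substitute g(u) into f:
f(g(u)) = 2*(u - 3)^2 + 5*(u - 3)
(u - 3)^2 = u^2 - 6u + 9
Expand and combine: 2u^2 - 7u + 3


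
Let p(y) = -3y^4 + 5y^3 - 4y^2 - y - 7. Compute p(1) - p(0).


p(1) = -10
p(0) = -7
p(1) - p(0) = -10 + 7 = -3


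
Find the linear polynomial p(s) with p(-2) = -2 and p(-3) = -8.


p(s) = ms + b. Using p(-2)=-2, p(-3)=-8:
m = (-2 + 8)/(-2 + 3) = 6/1 = 6
b = -2 - m*(-2) = -2 + 12 = 10
p(s) = 6s + 10


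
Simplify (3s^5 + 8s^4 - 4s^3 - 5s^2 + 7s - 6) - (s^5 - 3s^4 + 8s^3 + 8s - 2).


Distribute the minus sign:
  (3s^5 + 8s^4 - 4s^3 - 5s^2 + 7s - 6)
- (s^5 - 3s^4 + 8s^3 + 8s - 2)
Negate second polynomial: -s^5 + 3s^4 - 8s^3 - 8s + 2
Add: 2s^5 + 11s^4 - 12s^3 - 5s^2 - s - 4


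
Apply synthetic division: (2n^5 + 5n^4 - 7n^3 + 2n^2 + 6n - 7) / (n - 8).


Synthetic division with c = 8. Coefficients: 2, 5, -7, 2, 6, -7
Bring down 2.
  2 * 8 = 16; 16 + 5 = 21
  21 * 8 = 168; 168 - 7 = 161
  161 * 8 = 1288; 1288 + 2 = 1290
  1290 * 8 = 10320; 10320 + 6 = 10326
  10326 * 8 = 82608; 82608 - 7 = 82601
Quotient: 2n^4 + 21n^3 + 161n^2 + 1290n + 10326, Remainder: 82601


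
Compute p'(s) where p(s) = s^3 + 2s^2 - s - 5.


Apply the power rule term by term:
  d/ds(s^3) = 3s^2
  d/ds(2s^2) = 4s
  d/ds(-s) = -1
  d/ds(-5) = 0
p'(s) = 3s^2 + 4s - 1


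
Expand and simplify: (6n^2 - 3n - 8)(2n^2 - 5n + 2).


Distribute each term of the first polynomial:
  (6n^2)(2n^2 - 5n + 2) = 12n^4 - 30n^3 + 12n^2
  (-3n)(2n^2 - 5n + 2) = -6n^3 + 15n^2 - 6n
  (-8)(2n^2 - 5n + 2) = -16n^2 + 40n - 16
Sum: 12n^4 - 36n^3 + 11n^2 + 34n - 16


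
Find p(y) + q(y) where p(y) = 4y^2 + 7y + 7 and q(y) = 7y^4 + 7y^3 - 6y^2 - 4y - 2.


Align terms by degree and add:
  4y^2 + 7y + 7
+ 7y^4 + 7y^3 - 6y^2 - 4y - 2
= 7y^4 + 7y^3 - 2y^2 + 3y + 5


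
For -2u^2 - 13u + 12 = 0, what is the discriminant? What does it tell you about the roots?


D = b^2 - 4ac = (-13)^2 - 4(-2)(12) = 169 + 96 = 265
Since D > 0: two distinct irrational roots


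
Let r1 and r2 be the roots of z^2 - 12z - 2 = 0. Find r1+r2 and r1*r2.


For az^2+bz+c=0: sum = -b/a, product = c/a.
a=1, b=-12, c=-2
Sum = -(-12)/1 = 12
Product = (-2)/1 = -2


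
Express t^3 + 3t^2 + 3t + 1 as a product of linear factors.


Try integer roots (divisors of 1). t=-1: p(-1)=0.
Divide out (t + 1): quotient is t^2 + 2t + 1.
Factor the quadratic: (t + 1)(t + 1)
Result: (t + 1)(t + 1)(t + 1)


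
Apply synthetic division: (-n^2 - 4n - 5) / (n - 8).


Synthetic division with c = 8. Coefficients: -1, -4, -5
Bring down -1.
  -1 * 8 = -8; -8 - 4 = -12
  -12 * 8 = -96; -96 - 5 = -101
Quotient: -n - 12, Remainder: -101


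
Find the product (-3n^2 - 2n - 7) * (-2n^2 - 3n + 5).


Distribute each term of the first polynomial:
  (-3n^2)(-2n^2 - 3n + 5) = 6n^4 + 9n^3 - 15n^2
  (-2n)(-2n^2 - 3n + 5) = 4n^3 + 6n^2 - 10n
  (-7)(-2n^2 - 3n + 5) = 14n^2 + 21n - 35
Sum: 6n^4 + 13n^3 + 5n^2 + 11n - 35


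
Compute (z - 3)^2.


Expand (z - 3)^2 by repeated multiplication:
= z^2 - 6z + 9


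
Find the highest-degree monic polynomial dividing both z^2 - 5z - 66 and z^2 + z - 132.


Factor each:
  z^2 - 5z - 66 = (z - 11)(z + 6)
  z^2 + z - 132 = (z - 11)(z + 12)
Common monic factor: z - 11


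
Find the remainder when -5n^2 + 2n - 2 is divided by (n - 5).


By the Remainder Theorem, the remainder equals p(5):
  -5*(5)^2 = -125
  2*(5)^1 = 10
  constant: -2
Sum: -125 + 10 - 2 = -117


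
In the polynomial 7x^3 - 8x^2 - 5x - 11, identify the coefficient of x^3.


Read off the coefficient of x^3: 7


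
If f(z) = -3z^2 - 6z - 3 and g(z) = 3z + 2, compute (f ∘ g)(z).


Substitute g(z) into f:
f(g(z)) = -3*(3z + 2)^2 + (-6)*(3z + 2) + (-3)
(3z + 2)^2 = 9z^2 + 12z + 4
Expand and combine: -27z^2 - 54z - 27


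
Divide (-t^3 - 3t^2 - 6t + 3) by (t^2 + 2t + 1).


(-t^3 - 3t^2 - 6t + 3) / (t^2 + 2t + 1)
Step 1: -t * (t^2 + 2t + 1) = -t^3 - 2t^2 - t; subtract.
Step 2: -1 * (t^2 + 2t + 1) = -t^2 - 2t - 1; subtract.
Quotient: -t - 1, Remainder: -3t + 4


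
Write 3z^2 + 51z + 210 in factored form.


Roots satisfy r1 + r2 = -b/a = -17 and r1*r2 = c/a = 70.
So r1 = -7, r2 = -10.
3z^2 + 51z + 210 = 3(z - r1)(z - r2) = 3(z + 7)(z + 10)


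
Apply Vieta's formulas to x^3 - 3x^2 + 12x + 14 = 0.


Monic cubic x^3+bx^2+cx+d=0: sum=-b, pairwise sum=c, product=-d.
b=-3, c=12, d=14
r1+r2+r3 = 3
r1r2+r1r3+r2r3 = 12
r1r2r3 = -14


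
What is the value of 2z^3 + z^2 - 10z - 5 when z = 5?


Using direct substitution:
  2 * (5)^3 = 250
  1 * (5)^2 = 25
  -10 * (5)^1 = -50
  constant: -5
Sum = 250 + 25 - 50 - 5 = 220


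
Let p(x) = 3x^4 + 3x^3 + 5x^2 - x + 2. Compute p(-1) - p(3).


p(-1) = 8
p(3) = 368
p(-1) - p(3) = 8 - 368 = -360


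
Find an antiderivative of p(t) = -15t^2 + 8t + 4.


Reverse power rule on each term:
  ∫ -15t^2 dt = -5t^3
  ∫ 8t dt = 4t^2
  ∫ 4 dt = 4t
F(t) = -5t^3 + 4t^2 + 4t + C


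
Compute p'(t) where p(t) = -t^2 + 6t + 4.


Apply the power rule term by term:
  d/dt(-t^2) = -2t
  d/dt(6t) = 6
  d/dt(4) = 0
p'(t) = -2t + 6


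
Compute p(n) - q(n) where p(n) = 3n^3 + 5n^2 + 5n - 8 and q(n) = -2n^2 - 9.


Distribute the minus sign:
  (3n^3 + 5n^2 + 5n - 8)
- (-2n^2 - 9)
Negate second polynomial: 2n^2 + 9
Add: 3n^3 + 7n^2 + 5n + 1


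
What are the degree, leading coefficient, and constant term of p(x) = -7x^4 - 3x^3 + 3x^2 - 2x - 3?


Highest power of x is 4, with coefficient -7. Constant term is -3.
Degree = 4, leading coefficient = -7, constant term = -3


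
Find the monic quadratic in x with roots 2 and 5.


p(x) = (x - 2)(x - 5)
Expand: x^2 - 7x + 10


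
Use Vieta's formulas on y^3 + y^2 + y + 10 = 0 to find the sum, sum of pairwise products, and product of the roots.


Monic cubic y^3+by^2+cy+d=0: sum=-b, pairwise sum=c, product=-d.
b=1, c=1, d=10
r1+r2+r3 = -1
r1r2+r1r3+r2r3 = 1
r1r2r3 = -10


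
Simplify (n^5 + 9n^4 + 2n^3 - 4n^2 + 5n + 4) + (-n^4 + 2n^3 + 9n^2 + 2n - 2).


Align terms by degree and add:
  n^5 + 9n^4 + 2n^3 - 4n^2 + 5n + 4
  -n^4 + 2n^3 + 9n^2 + 2n - 2
= n^5 + 8n^4 + 4n^3 + 5n^2 + 7n + 2


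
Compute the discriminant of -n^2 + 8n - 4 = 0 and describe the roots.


D = b^2 - 4ac = (8)^2 - 4(-1)(-4) = 64 - 16 = 48
Since D > 0: two distinct irrational roots


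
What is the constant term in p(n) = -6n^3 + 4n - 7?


Read off the constant term: -7


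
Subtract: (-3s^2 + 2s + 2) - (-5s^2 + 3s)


Distribute the minus sign:
  (-3s^2 + 2s + 2)
- (-5s^2 + 3s)
Negate second polynomial: 5s^2 - 3s
Add: 2s^2 - s + 2


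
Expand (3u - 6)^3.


Expand (3u - 6)^3 by repeated multiplication:
  (3u - 6)^2 = 9u^2 - 36u + 36
= 27u^3 - 162u^2 + 324u - 216


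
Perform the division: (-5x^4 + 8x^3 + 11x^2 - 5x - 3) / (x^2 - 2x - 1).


(-5x^4 + 8x^3 + 11x^2 - 5x - 3) / (x^2 - 2x - 1)
Step 1: -5x^2 * (x^2 - 2x - 1) = -5x^4 + 10x^3 + 5x^2; subtract.
Step 2: -2x * (x^2 - 2x - 1) = -2x^3 + 4x^2 + 2x; subtract.
Step 3: 2 * (x^2 - 2x - 1) = 2x^2 - 4x - 2; subtract.
Quotient: -5x^2 - 2x + 2, Remainder: -3x - 1


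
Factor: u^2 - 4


Roots satisfy r1 + r2 = -b/a = 0 and r1*r2 = c/a = -4.
So r1 = 2, r2 = -2.
u^2 - 4 = (u - r1)(u - r2) = (u - 2)(u + 2)


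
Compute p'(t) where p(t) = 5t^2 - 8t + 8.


Apply the power rule term by term:
  d/dt(5t^2) = 10t
  d/dt(-8t) = -8
  d/dt(8) = 0
p'(t) = 10t - 8


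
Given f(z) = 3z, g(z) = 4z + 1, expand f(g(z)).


Substitute g(z) into f:
f(g(z)) = 3*(4z + 1)
Expand and combine: 12z + 3


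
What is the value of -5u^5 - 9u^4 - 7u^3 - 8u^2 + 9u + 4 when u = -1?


Using direct substitution:
  -5 * (-1)^5 = 5
  -9 * (-1)^4 = -9
  -7 * (-1)^3 = 7
  -8 * (-1)^2 = -8
  9 * (-1)^1 = -9
  constant: 4
Sum = 5 - 9 + 7 - 8 - 9 + 4 = -10


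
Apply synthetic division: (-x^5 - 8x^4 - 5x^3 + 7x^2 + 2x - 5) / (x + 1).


Synthetic division with c = -1. Coefficients: -1, -8, -5, 7, 2, -5
Bring down -1.
  -1 * -1 = 1; 1 - 8 = -7
  -7 * -1 = 7; 7 - 5 = 2
  2 * -1 = -2; -2 + 7 = 5
  5 * -1 = -5; -5 + 2 = -3
  -3 * -1 = 3; 3 - 5 = -2
Quotient: -x^4 - 7x^3 + 2x^2 + 5x - 3, Remainder: -2


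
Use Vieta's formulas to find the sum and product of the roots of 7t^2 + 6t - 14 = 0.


For at^2+bt+c=0: sum = -b/a, product = c/a.
a=7, b=6, c=-14
Sum = -(6)/7 = -6/7
Product = (-14)/7 = -2


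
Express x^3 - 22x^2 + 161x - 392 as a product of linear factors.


Try integer roots (divisors of -392). x=8: p(8)=0.
Divide out (x - 8): quotient is x^2 - 14x + 49.
Factor the quadratic: (x - 7)(x - 7)
Result: (x - 8)(x - 7)(x - 7)


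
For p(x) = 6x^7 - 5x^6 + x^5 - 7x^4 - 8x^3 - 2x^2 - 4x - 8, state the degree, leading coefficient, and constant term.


Highest power of x is 7, with coefficient 6. Constant term is -8.
Degree = 7, leading coefficient = 6, constant term = -8


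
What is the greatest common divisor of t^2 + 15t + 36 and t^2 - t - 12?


Factor each:
  t^2 + 15t + 36 = (t + 3)(t + 12)
  t^2 - t - 12 = (t + 3)(t - 4)
Common monic factor: t + 3


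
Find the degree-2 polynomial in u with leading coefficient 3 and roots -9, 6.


p(u) = 3(u + 9)(u - 6)
Expand: 3u^2 + 9u - 162


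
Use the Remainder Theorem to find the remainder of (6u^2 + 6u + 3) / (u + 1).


By the Remainder Theorem, the remainder equals p(-1):
  6*(-1)^2 = 6
  6*(-1)^1 = -6
  constant: 3
Sum: 6 - 6 + 3 = 3


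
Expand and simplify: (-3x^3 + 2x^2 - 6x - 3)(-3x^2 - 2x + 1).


Distribute each term of the first polynomial:
  (-3x^3)(-3x^2 - 2x + 1) = 9x^5 + 6x^4 - 3x^3
  (2x^2)(-3x^2 - 2x + 1) = -6x^4 - 4x^3 + 2x^2
  (-6x)(-3x^2 - 2x + 1) = 18x^3 + 12x^2 - 6x
  (-3)(-3x^2 - 2x + 1) = 9x^2 + 6x - 3
Sum: 9x^5 + 11x^3 + 23x^2 - 3


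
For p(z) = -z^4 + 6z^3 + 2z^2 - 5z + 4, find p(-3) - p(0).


p(-3) = -206
p(0) = 4
p(-3) - p(0) = -206 - 4 = -210


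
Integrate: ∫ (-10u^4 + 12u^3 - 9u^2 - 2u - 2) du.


Reverse power rule on each term:
  ∫ -10u^4 du = -2u^5
  ∫ 12u^3 du = 3u^4
  ∫ -9u^2 du = -3u^3
  ∫ -2u du = -u^2
  ∫ -2 du = -2u
F(u) = -2u^5 + 3u^4 - 3u^3 - u^2 - 2u + C


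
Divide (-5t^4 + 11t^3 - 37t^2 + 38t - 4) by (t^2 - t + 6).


(-5t^4 + 11t^3 - 37t^2 + 38t - 4) / (t^2 - t + 6)
Step 1: -5t^2 * (t^2 - t + 6) = -5t^4 + 5t^3 - 30t^2; subtract.
Step 2: 6t * (t^2 - t + 6) = 6t^3 - 6t^2 + 36t; subtract.
Step 3: -1 * (t^2 - t + 6) = -t^2 + t - 6; subtract.
Quotient: -5t^2 + 6t - 1, Remainder: t + 2


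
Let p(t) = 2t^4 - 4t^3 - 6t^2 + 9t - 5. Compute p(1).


Using direct substitution:
  2 * (1)^4 = 2
  -4 * (1)^3 = -4
  -6 * (1)^2 = -6
  9 * (1)^1 = 9
  constant: -5
Sum = 2 - 4 - 6 + 9 - 5 = -4


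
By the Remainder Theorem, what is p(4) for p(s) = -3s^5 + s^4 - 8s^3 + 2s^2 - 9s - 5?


By the Remainder Theorem, the remainder equals p(4):
  -3*(4)^5 = -3072
  1*(4)^4 = 256
  -8*(4)^3 = -512
  2*(4)^2 = 32
  -9*(4)^1 = -36
  constant: -5
Sum: -3072 + 256 - 512 + 32 - 36 - 5 = -3337


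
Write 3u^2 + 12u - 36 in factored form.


Roots satisfy r1 + r2 = -b/a = -4 and r1*r2 = c/a = -12.
So r1 = 2, r2 = -6.
3u^2 + 12u - 36 = 3(u - r1)(u - r2) = 3(u - 2)(u + 6)


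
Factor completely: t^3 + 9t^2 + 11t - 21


Try integer roots (divisors of -21). t=-3: p(-3)=0.
Divide out (t + 3): quotient is t^2 + 6t - 7.
Factor the quadratic: (t + 7)(t - 1)
Result: (t + 3)(t + 7)(t - 1)


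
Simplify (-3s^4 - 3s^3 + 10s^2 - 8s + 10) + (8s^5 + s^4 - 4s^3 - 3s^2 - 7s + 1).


Align terms by degree and add:
  -3s^4 - 3s^3 + 10s^2 - 8s + 10
+ 8s^5 + s^4 - 4s^3 - 3s^2 - 7s + 1
= 8s^5 - 2s^4 - 7s^3 + 7s^2 - 15s + 11


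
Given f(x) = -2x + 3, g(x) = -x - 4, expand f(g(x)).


Substitute g(x) into f:
f(g(x)) = -2*(-x - 4) + 3
Expand and combine: 2x + 11


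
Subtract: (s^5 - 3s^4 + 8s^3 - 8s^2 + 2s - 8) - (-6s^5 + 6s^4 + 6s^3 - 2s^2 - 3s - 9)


Distribute the minus sign:
  (s^5 - 3s^4 + 8s^3 - 8s^2 + 2s - 8)
- (-6s^5 + 6s^4 + 6s^3 - 2s^2 - 3s - 9)
Negate second polynomial: 6s^5 - 6s^4 - 6s^3 + 2s^2 + 3s + 9
Add: 7s^5 - 9s^4 + 2s^3 - 6s^2 + 5s + 1


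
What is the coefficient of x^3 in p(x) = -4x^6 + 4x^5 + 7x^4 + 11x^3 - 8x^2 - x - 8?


Read off the coefficient of x^3: 11


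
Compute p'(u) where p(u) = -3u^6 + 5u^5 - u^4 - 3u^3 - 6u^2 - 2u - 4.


Apply the power rule term by term:
  d/du(-3u^6) = -18u^5
  d/du(5u^5) = 25u^4
  d/du(-u^4) = -4u^3
  d/du(-3u^3) = -9u^2
  d/du(-6u^2) = -12u
  d/du(-2u) = -2
  d/du(-4) = 0
p'(u) = -18u^5 + 25u^4 - 4u^3 - 9u^2 - 12u - 2


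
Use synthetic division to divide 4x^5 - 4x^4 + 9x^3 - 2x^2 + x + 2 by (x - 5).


Synthetic division with c = 5. Coefficients: 4, -4, 9, -2, 1, 2
Bring down 4.
  4 * 5 = 20; 20 - 4 = 16
  16 * 5 = 80; 80 + 9 = 89
  89 * 5 = 445; 445 - 2 = 443
  443 * 5 = 2215; 2215 + 1 = 2216
  2216 * 5 = 11080; 11080 + 2 = 11082
Quotient: 4x^4 + 16x^3 + 89x^2 + 443x + 2216, Remainder: 11082


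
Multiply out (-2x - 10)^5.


Expand (-2x - 10)^5 by repeated multiplication:
  (-2x - 10)^2 = 4x^2 + 40x + 100
  (-2x - 10)^3 = -8x^3 - 120x^2 - 600x - 1000
  (-2x - 10)^4 = 16x^4 + 320x^3 + 2400x^2 + 8000x + 10000
= -32x^5 - 800x^4 - 8000x^3 - 40000x^2 - 100000x - 100000


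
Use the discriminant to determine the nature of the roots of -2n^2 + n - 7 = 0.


D = b^2 - 4ac = (1)^2 - 4(-2)(-7) = 1 - 56 = -55
Since D < 0: two complex conjugate roots (no real roots)


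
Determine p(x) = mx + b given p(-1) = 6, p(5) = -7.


p(x) = mx + b. Using p(-1)=6, p(5)=-7:
m = (6 + 7)/(-1 - 5) = 13/-6 = -13/6
b = 6 - m*(-1) = 6 - 13/6 = 23/6
p(x) = -(13/6)x + (23/6)


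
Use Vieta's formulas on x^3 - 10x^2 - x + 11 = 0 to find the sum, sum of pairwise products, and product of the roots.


Monic cubic x^3+bx^2+cx+d=0: sum=-b, pairwise sum=c, product=-d.
b=-10, c=-1, d=11
r1+r2+r3 = 10
r1r2+r1r3+r2r3 = -1
r1r2r3 = -11


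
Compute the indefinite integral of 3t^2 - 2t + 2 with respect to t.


Reverse power rule on each term:
  ∫ 3t^2 dt = t^3
  ∫ -2t dt = -t^2
  ∫ 2 dt = 2t
F(t) = t^3 - t^2 + 2t + C


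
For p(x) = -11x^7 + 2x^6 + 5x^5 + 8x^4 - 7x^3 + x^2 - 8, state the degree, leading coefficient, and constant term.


Highest power of x is 7, with coefficient -11. Constant term is -8.
Degree = 7, leading coefficient = -11, constant term = -8


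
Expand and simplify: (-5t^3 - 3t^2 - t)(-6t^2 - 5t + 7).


Distribute each term of the first polynomial:
  (-5t^3)(-6t^2 - 5t + 7) = 30t^5 + 25t^4 - 35t^3
  (-3t^2)(-6t^2 - 5t + 7) = 18t^4 + 15t^3 - 21t^2
  (-t)(-6t^2 - 5t + 7) = 6t^3 + 5t^2 - 7t
Sum: 30t^5 + 43t^4 - 14t^3 - 16t^2 - 7t


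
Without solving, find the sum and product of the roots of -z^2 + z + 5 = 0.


For az^2+bz+c=0: sum = -b/a, product = c/a.
a=-1, b=1, c=5
Sum = -(1)/-1 = 1
Product = (5)/-1 = -5


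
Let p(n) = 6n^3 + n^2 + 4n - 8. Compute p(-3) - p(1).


p(-3) = -173
p(1) = 3
p(-3) - p(1) = -173 - 3 = -176


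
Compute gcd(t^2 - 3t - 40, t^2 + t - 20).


Factor each:
  t^2 - 3t - 40 = (t + 5)(t - 8)
  t^2 + t - 20 = (t + 5)(t - 4)
Common monic factor: t + 5


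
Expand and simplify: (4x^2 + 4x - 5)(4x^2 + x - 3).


Distribute each term of the first polynomial:
  (4x^2)(4x^2 + x - 3) = 16x^4 + 4x^3 - 12x^2
  (4x)(4x^2 + x - 3) = 16x^3 + 4x^2 - 12x
  (-5)(4x^2 + x - 3) = -20x^2 - 5x + 15
Sum: 16x^4 + 20x^3 - 28x^2 - 17x + 15


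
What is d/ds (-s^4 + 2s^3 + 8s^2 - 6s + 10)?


Apply the power rule term by term:
  d/ds(-s^4) = -4s^3
  d/ds(2s^3) = 6s^2
  d/ds(8s^2) = 16s
  d/ds(-6s) = -6
  d/ds(10) = 0
p'(s) = -4s^3 + 6s^2 + 16s - 6


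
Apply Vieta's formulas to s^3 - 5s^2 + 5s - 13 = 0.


Monic cubic s^3+bs^2+cs+d=0: sum=-b, pairwise sum=c, product=-d.
b=-5, c=5, d=-13
r1+r2+r3 = 5
r1r2+r1r3+r2r3 = 5
r1r2r3 = 13


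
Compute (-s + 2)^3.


Expand (-s + 2)^3 by repeated multiplication:
  (-s + 2)^2 = s^2 - 4s + 4
= -s^3 + 6s^2 - 12s + 8


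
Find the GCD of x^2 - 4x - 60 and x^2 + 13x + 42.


Factor each:
  x^2 - 4x - 60 = (x + 6)(x - 10)
  x^2 + 13x + 42 = (x + 6)(x + 7)
Common monic factor: x + 6


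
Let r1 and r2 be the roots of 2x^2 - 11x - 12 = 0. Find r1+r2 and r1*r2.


For ax^2+bx+c=0: sum = -b/a, product = c/a.
a=2, b=-11, c=-12
Sum = -(-11)/2 = 11/2
Product = (-12)/2 = -6


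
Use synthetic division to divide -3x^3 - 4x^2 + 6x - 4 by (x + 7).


Synthetic division with c = -7. Coefficients: -3, -4, 6, -4
Bring down -3.
  -3 * -7 = 21; 21 - 4 = 17
  17 * -7 = -119; -119 + 6 = -113
  -113 * -7 = 791; 791 - 4 = 787
Quotient: -3x^2 + 17x - 113, Remainder: 787


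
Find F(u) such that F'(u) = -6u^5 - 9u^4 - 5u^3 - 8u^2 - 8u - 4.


Reverse power rule on each term:
  ∫ -6u^5 du = -u^6
  ∫ -9u^4 du = -(9/5)u^5
  ∫ -5u^3 du = -(5/4)u^4
  ∫ -8u^2 du = -(8/3)u^3
  ∫ -8u du = -4u^2
  ∫ -4 du = -4u
F(u) = -u^6 - (9/5)u^5 - (5/4)u^4 - (8/3)u^3 - 4u^2 - 4u + C


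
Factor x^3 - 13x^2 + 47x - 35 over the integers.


Try integer roots (divisors of -35). x=1: p(1)=0.
Divide out (x - 1): quotient is x^2 - 12x + 35.
Factor the quadratic: (x - 5)(x - 7)
Result: (x - 1)(x - 5)(x - 7)


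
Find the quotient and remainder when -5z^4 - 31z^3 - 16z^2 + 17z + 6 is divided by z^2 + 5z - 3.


(-5z^4 - 31z^3 - 16z^2 + 17z + 6) / (z^2 + 5z - 3)
Step 1: -5z^2 * (z^2 + 5z - 3) = -5z^4 - 25z^3 + 15z^2; subtract.
Step 2: -6z * (z^2 + 5z - 3) = -6z^3 - 30z^2 + 18z; subtract.
Step 3: -1 * (z^2 + 5z - 3) = -z^2 - 5z + 3; subtract.
Quotient: -5z^2 - 6z - 1, Remainder: 4z + 3


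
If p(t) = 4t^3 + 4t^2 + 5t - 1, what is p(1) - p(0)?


p(1) = 12
p(0) = -1
p(1) - p(0) = 12 + 1 = 13


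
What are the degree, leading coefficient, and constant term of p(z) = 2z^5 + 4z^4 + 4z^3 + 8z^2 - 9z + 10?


Highest power of z is 5, with coefficient 2. Constant term is 10.
Degree = 5, leading coefficient = 2, constant term = 10
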